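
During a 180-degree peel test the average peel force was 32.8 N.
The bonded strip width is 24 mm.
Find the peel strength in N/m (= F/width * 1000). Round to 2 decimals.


Peel strength = F/width * 1000
= 32.8 / 24 * 1000
= 1366.67 N/m

1366.67


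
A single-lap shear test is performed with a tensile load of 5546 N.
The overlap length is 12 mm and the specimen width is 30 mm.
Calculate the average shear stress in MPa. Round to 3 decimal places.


Shear stress = F / (overlap * width)
= 5546 / (12 * 30)
= 5546 / 360
= 15.406 MPa

15.406


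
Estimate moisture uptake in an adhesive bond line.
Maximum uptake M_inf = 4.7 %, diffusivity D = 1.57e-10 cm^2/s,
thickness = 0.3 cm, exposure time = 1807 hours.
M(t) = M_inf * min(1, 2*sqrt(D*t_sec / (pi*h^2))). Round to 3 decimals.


Convert time: 1807 h = 6505200 s
ratio = min(1, 2*sqrt(1.57e-10*6505200/(pi*0.3^2)))
= 0.120203
M(t) = 4.7 * 0.120203 = 0.565%

0.565


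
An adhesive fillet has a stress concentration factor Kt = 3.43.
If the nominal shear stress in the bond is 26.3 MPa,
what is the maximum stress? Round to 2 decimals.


Max stress = 26.3 * 3.43 = 90.21 MPa

90.21


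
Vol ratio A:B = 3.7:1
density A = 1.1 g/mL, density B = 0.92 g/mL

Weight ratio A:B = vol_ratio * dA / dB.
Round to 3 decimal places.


Weight ratio = 3.7 * 1.1 / 0.92
= 4.424

4.424


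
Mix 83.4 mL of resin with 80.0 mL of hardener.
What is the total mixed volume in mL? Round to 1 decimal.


Total = 83.4 + 80.0 = 163.4 mL

163.4


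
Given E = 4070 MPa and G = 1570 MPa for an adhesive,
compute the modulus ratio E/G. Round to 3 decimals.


E/G ratio = 4070 / 1570 = 2.592

2.592


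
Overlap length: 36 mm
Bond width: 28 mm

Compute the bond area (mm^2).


Bond area = 36 * 28 = 1008 mm^2

1008


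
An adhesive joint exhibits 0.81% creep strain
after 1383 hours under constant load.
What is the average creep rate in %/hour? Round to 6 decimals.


Creep rate = strain / time
= 0.81 / 1383
= 0.000586 %/h

0.000586


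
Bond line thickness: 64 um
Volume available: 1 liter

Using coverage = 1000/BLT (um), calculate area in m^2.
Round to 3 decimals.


1 L = 1e6 mm^3, thickness = 64 um = 0.064 mm
Area = 1e6 / 0.064 mm^2 = (1e6 / 0.064) / 1e6 m^2 = 1000 / 64 m^2
= 15.625 m^2

15.625


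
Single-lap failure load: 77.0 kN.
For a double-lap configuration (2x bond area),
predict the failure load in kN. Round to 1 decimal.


Failure load = 77.0 * 2 = 154.0 kN

154.0


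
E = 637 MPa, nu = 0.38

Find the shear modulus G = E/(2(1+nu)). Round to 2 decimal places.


G = 637 / (2 * 1.38)
= 230.80 MPa

230.80


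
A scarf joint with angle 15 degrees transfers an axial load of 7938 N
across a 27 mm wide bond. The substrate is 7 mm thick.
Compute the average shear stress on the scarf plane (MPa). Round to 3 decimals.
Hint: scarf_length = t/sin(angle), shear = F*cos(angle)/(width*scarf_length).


scarf_length = 7 / sin(15 deg) = 27.0459 mm
cos(15 deg) = 0.965926
shear stress = 7938 * 0.965926 / (27 * 27.0459)
= 10.500 MPa

10.500


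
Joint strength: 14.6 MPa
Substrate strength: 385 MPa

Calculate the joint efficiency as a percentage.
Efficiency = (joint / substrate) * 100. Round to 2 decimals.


Efficiency = (14.6 / 385) * 100 = 3.79%

3.79


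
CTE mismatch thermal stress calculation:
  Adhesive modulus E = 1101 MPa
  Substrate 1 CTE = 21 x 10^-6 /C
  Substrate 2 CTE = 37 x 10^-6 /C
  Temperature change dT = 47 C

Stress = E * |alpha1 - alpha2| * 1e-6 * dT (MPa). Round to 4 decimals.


delta_alpha = |21 - 37| = 16 x 10^-6/C
Stress = 1101 * 16e-6 * 47
= 0.8280 MPa

0.8280


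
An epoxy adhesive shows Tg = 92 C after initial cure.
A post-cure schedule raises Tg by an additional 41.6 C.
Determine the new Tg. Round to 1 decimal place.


New Tg = 92 + 41.6
= 133.6 C

133.6


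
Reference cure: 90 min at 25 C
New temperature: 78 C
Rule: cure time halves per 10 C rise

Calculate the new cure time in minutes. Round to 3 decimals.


factor = 2^((78-25)/10) = 39.3966
t_new = 90 / 39.3966 = 2.284 min

2.284


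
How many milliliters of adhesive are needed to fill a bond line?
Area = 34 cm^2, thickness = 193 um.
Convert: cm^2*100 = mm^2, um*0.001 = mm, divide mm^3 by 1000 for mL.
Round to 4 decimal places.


= (34 * 100) * (193 * 0.001) / 1000
= 0.6562 mL

0.6562


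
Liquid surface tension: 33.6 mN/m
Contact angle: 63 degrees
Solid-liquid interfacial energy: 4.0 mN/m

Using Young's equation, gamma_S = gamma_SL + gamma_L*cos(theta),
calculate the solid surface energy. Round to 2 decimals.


gamma_S = 4.0 + 33.6 * cos(63)
= 19.25 mN/m

19.25


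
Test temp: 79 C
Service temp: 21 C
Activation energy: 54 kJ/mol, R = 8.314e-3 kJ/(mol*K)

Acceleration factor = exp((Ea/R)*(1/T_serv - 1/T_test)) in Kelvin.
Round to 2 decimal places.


AF = exp((54/0.008314)*(1/294.15 - 1/352.15))
= 37.97

37.97


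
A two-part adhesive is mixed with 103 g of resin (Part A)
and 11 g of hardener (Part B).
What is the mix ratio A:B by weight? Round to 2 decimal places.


Mix ratio = mass_A / mass_B
= 103 / 11
= 9.36

9.36


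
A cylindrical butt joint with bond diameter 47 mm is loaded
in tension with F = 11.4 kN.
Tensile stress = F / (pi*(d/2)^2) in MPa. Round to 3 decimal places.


Area = pi * (47/2)^2 = 1734.9445 mm^2
Stress = 11.4*1000 / 1734.9445
= 6.571 MPa

6.571


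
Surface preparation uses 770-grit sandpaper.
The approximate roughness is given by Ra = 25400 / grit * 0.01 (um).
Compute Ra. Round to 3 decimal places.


Ra = 25400 / 770 * 0.01
= 254 / 770
= 0.330 um

0.330


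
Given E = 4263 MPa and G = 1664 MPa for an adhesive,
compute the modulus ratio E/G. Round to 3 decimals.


E/G ratio = 4263 / 1664 = 2.562

2.562


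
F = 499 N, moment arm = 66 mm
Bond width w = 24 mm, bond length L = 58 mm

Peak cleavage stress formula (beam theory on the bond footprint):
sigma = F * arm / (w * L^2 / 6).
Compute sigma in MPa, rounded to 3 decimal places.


sigma = (499 * 66) / (24 * 3364 / 6)
= 32934 * 6 / 80736
= 197604 / 80736
= 2.448 MPa

2.448


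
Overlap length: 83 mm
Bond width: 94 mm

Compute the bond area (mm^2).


Bond area = 83 * 94 = 7802 mm^2

7802


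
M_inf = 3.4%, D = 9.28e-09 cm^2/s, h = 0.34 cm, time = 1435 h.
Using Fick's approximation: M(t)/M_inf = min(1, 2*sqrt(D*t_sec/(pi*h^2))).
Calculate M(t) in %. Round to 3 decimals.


t = 5166000 s
ratio = min(1, 2*sqrt(9.28e-09*5166000/(pi*0.1156)))
= 0.726653
M(t) = 3.4 * 0.726653 = 2.471%

2.471


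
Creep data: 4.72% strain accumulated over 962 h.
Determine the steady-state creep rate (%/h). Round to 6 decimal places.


Rate = 4.72 / 962 = 0.004906 %/h

0.004906


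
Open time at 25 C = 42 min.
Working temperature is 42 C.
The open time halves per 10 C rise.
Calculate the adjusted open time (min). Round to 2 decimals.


factor = 2^((42 - 25) / 10) = 3.2490
ot = 42 / 3.2490 = 12.93 min

12.93


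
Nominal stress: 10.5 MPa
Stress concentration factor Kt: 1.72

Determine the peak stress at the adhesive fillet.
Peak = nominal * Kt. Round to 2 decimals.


Peak stress = 10.5 * 1.72
= 18.06 MPa

18.06


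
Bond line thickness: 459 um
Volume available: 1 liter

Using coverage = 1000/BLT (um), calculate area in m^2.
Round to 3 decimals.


1 L = 1e6 mm^3, thickness = 459 um = 0.459 mm
Area = 1e6 / 0.459 mm^2 = (1e6 / 0.459) / 1e6 m^2 = 1000 / 459 m^2
= 2.179 m^2

2.179


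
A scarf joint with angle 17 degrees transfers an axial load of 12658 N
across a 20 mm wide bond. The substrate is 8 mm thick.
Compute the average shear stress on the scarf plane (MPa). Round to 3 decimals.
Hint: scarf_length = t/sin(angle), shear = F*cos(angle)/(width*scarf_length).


scarf_length = 8 / sin(17 deg) = 27.3624 mm
cos(17 deg) = 0.956305
shear stress = 12658 * 0.956305 / (20 * 27.3624)
= 22.120 MPa

22.120


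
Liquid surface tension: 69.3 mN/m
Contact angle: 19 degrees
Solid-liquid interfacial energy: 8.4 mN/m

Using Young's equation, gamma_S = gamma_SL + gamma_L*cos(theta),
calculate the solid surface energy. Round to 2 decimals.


gamma_S = 8.4 + 69.3 * cos(19)
= 73.92 mN/m

73.92


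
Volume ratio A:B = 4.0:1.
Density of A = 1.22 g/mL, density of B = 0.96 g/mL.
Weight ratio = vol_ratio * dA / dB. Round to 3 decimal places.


Wt ratio = 4.0 * 1.22 / 0.96
= 5.083

5.083


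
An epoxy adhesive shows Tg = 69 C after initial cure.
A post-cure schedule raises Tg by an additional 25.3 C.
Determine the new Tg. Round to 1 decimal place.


New Tg = 69 + 25.3
= 94.3 C

94.3


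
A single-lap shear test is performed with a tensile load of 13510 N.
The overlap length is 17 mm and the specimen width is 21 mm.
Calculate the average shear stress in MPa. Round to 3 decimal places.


Shear stress = F / (overlap * width)
= 13510 / (17 * 21)
= 13510 / 357
= 37.843 MPa

37.843


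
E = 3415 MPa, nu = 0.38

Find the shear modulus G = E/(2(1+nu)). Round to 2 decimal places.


G = 3415 / (2 * 1.38)
= 1237.32 MPa

1237.32


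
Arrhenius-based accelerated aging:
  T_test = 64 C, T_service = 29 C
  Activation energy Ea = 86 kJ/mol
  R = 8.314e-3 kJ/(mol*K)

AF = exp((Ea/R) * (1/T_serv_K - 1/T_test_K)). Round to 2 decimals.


T_test_K = 337.15, T_serv_K = 302.15
AF = exp((86/8.314e-3) * (1/302.15 - 1/337.15))
= 34.95

34.95


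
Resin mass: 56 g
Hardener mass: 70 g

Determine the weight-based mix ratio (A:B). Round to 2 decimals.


Ratio = 56 / 70 = 0.80

0.80


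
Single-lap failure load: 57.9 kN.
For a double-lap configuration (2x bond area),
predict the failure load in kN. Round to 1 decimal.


Failure load = 57.9 * 2 = 115.8 kN

115.8


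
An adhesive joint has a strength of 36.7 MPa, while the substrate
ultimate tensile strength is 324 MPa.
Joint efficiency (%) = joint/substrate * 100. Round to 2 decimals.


Efficiency = 36.7 / 324 * 100
= 11.33%

11.33


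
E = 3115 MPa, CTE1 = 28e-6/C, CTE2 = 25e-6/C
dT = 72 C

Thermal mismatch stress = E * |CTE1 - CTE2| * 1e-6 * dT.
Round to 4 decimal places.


= 3115 * 3e-6 * 72
= 0.6728 MPa

0.6728


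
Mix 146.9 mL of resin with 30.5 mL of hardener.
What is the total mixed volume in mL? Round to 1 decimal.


Total = 146.9 + 30.5 = 177.4 mL

177.4


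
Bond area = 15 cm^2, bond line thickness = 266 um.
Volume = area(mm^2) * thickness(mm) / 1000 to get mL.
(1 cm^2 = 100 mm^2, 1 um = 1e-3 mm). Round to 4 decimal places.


area_mm2 = 15 * 100 = 1500
blt_mm = 266 * 1e-3 = 0.266
vol_mm3 = 1500 * 0.266 = 399.0
vol_mL = 399.0 / 1000 = 0.3990 mL

0.3990


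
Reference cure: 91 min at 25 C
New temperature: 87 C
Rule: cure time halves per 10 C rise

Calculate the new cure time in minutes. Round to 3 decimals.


factor = 2^((87-25)/10) = 73.5167
t_new = 91 / 73.5167 = 1.238 min

1.238


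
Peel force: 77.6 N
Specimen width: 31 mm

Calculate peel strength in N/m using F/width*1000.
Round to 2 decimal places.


Peel strength = 77.6 / 31 * 1000 = 2503.23 N/m

2503.23


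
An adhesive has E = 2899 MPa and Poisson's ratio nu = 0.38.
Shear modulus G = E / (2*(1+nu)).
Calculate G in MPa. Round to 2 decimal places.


G = 2899 / (2*(1+0.38))
= 2899 / 2.76
= 1050.36 MPa

1050.36


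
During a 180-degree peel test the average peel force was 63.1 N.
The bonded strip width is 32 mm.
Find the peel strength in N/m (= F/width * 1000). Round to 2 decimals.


Peel strength = F/width * 1000
= 63.1 / 32 * 1000
= 1971.88 N/m

1971.88


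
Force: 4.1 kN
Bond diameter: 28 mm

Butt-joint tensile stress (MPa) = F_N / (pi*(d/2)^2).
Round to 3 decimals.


F_N = 4.1 * 1000 = 4100.0 N
A = pi*(14.0)^2 = 615.7522 mm^2
stress = 4100.0 / 615.7522 = 6.659 MPa

6.659


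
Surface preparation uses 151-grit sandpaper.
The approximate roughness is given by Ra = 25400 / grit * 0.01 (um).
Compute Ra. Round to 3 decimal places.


Ra = 25400 / 151 * 0.01
= 254 / 151
= 1.682 um

1.682


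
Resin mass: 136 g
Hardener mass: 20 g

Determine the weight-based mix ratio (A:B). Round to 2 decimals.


Ratio = 136 / 20 = 6.80

6.80


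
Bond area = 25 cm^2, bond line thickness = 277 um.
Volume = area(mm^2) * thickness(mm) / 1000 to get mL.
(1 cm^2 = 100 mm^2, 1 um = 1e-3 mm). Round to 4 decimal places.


area_mm2 = 25 * 100 = 2500
blt_mm = 277 * 1e-3 = 0.277
vol_mm3 = 2500 * 0.277 = 692.5
vol_mL = 692.5 / 1000 = 0.6925 mL

0.6925


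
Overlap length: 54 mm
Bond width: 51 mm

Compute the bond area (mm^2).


Bond area = 54 * 51 = 2754 mm^2

2754


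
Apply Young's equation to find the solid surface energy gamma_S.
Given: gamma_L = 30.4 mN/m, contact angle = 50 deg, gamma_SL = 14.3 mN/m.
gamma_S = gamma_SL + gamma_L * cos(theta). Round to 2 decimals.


theta_rad = 50 * pi/180 = 0.872665
gamma_S = 14.3 + 30.4 * cos(0.872665)
= 33.84 mN/m

33.84


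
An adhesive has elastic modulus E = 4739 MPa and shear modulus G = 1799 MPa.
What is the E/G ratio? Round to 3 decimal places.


E/G = 4739 / 1799 = 2.634

2.634


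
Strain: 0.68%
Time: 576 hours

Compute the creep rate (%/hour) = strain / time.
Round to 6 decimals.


Creep rate = 0.68 / 576
= 0.001181 %/h

0.001181


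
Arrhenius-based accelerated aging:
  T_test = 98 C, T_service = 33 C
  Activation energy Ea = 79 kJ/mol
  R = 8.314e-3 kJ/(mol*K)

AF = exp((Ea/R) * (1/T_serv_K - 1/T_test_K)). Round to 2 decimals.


T_test_K = 371.15, T_serv_K = 306.15
AF = exp((79/8.314e-3) * (1/306.15 - 1/371.15))
= 229.43

229.43


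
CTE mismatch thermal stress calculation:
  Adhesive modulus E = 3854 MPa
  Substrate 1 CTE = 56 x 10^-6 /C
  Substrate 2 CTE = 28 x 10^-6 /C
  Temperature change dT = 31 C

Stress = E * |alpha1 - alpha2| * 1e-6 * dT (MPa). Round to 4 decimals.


delta_alpha = |56 - 28| = 28 x 10^-6/C
Stress = 3854 * 28e-6 * 31
= 3.3453 MPa

3.3453


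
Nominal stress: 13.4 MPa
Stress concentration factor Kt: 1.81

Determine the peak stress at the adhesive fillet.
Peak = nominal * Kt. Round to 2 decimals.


Peak stress = 13.4 * 1.81
= 24.25 MPa

24.25


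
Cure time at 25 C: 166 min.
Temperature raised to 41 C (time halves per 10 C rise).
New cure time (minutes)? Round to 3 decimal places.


Acceleration factor = 2^(16/10) = 3.0314
New time = 166 / 3.0314 = 54.760 min

54.760


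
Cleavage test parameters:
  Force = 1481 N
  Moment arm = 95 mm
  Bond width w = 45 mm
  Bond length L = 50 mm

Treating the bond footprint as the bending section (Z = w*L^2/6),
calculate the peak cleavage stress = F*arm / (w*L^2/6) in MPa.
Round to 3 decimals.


M = 1481 * 95 = 140695 N*mm
Z = 45 * 50^2 / 6 = 112500 / 6 mm^3
sigma = M / Z = 6 * 140695 / 112500 = 844170 / 112500
= 7.504 MPa

7.504


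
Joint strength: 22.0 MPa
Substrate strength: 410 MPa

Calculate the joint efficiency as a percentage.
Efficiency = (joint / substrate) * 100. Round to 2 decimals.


Efficiency = (22.0 / 410) * 100 = 5.37%

5.37


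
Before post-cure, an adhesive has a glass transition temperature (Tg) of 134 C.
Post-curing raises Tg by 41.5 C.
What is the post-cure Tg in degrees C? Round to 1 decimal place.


Tg_post = Tg_base + delta_Tg
= 134 + 41.5
= 175.5 C

175.5


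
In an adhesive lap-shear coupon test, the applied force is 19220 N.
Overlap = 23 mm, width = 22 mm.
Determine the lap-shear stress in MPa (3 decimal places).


stress = F / (overlap * width)
= 19220 / (23 * 22)
= 37.984 MPa

37.984


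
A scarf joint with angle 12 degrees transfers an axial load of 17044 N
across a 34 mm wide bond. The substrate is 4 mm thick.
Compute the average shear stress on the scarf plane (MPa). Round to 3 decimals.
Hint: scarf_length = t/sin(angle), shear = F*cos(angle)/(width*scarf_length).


scarf_length = 4 / sin(12 deg) = 19.2389 mm
cos(12 deg) = 0.978148
shear stress = 17044 * 0.978148 / (34 * 19.2389)
= 25.487 MPa

25.487


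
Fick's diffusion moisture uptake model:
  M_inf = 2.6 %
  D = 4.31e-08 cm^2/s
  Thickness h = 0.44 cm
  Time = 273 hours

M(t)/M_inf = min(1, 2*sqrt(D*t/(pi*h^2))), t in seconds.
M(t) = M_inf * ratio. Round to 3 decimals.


t_sec = 273 * 3600 = 982800
ratio = 2*sqrt(4.31e-08*982800/(pi*0.44^2))
= min(1, 0.527805)
= 0.527805
M(t) = 2.6 * 0.527805 = 1.372 %

1.372


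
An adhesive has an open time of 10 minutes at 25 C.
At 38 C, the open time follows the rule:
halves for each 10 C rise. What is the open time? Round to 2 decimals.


Factor = 2^((38-25)/10) = 2.4623
Open time = 10 / 2.4623 = 4.06 min

4.06


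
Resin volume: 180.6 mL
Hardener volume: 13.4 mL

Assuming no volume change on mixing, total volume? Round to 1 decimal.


V_total = 180.6 + 13.4 = 194.0 mL

194.0


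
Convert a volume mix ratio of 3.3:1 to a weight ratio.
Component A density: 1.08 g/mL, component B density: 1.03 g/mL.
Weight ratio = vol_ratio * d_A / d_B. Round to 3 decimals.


= 3.3 * 1.08 / 1.03 = 3.460

3.460


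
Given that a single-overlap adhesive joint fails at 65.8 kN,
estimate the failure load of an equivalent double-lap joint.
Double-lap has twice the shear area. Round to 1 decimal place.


Double-lap factor = 2
Expected load = 65.8 * 2 = 131.6 kN

131.6


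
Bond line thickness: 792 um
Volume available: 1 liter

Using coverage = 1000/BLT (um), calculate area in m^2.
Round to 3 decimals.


1 L = 1e6 mm^3, thickness = 792 um = 0.792 mm
Area = 1e6 / 0.792 mm^2 = (1e6 / 0.792) / 1e6 m^2 = 1000 / 792 m^2
= 1.263 m^2

1.263


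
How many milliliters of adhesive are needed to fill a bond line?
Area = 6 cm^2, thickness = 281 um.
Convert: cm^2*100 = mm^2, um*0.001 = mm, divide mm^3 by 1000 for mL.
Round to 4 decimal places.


= (6 * 100) * (281 * 0.001) / 1000
= 0.1686 mL

0.1686


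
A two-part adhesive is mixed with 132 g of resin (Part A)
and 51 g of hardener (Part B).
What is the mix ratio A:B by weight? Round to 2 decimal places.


Mix ratio = mass_A / mass_B
= 132 / 51
= 2.59

2.59


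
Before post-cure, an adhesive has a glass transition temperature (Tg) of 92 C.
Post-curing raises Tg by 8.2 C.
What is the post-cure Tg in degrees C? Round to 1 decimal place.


Tg_post = Tg_base + delta_Tg
= 92 + 8.2
= 100.2 C

100.2


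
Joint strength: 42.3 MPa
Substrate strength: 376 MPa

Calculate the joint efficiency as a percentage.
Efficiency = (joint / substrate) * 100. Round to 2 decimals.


Efficiency = (42.3 / 376) * 100 = 11.25%

11.25


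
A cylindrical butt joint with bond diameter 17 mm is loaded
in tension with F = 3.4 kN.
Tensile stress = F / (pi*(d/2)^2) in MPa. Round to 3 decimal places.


Area = pi * (17/2)^2 = 226.9801 mm^2
Stress = 3.4*1000 / 226.9801
= 14.979 MPa

14.979


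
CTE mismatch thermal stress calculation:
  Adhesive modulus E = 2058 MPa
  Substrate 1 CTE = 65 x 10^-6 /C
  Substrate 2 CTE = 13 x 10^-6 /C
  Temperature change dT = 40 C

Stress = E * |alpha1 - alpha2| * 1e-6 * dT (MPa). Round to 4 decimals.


delta_alpha = |65 - 13| = 52 x 10^-6/C
Stress = 2058 * 52e-6 * 40
= 4.2806 MPa

4.2806


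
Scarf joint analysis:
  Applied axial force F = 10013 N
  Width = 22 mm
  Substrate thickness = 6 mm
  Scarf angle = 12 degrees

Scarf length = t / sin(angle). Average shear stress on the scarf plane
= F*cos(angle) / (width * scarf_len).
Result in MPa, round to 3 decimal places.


Scarf length = 6 / sin(12 deg) = 28.8584 mm
cos(12 deg) = 0.978148
Shear = 10013 * 0.978148 / (22 * 28.8584)
= 15.427 MPa

15.427


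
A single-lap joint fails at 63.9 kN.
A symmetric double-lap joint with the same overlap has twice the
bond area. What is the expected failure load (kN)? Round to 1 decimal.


Double-lap load = 2 * 63.9 = 127.8 kN

127.8


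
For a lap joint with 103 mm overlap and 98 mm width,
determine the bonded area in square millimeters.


Area = 103 * 98 = 10094 mm^2

10094


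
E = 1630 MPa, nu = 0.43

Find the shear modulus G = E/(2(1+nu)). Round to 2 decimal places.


G = 1630 / (2 * 1.43)
= 569.93 MPa

569.93


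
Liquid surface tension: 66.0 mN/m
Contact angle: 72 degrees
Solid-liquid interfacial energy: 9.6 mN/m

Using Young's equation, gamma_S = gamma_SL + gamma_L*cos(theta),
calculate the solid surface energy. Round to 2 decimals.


gamma_S = 9.6 + 66.0 * cos(72)
= 30.00 mN/m

30.00


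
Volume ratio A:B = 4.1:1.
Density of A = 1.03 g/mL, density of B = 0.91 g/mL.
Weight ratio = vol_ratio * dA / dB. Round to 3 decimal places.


Wt ratio = 4.1 * 1.03 / 0.91
= 4.641

4.641


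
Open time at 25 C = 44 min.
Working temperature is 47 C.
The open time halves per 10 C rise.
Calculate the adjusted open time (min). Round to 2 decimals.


factor = 2^((47 - 25) / 10) = 4.5948
ot = 44 / 4.5948 = 9.58 min

9.58


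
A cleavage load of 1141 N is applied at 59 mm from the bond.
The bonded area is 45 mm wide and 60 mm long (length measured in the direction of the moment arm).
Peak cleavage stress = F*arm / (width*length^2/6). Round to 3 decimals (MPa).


Moment = 1141 * 59 = 67319 N*mm
Section modulus = 45 * 3600 / 6 = 162000 / 6 mm^3
Stress = 67319 / (162000 / 6) = 403914 / 162000
= 2.493 MPa

2.493


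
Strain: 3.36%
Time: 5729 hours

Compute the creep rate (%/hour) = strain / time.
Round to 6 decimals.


Creep rate = 3.36 / 5729
= 0.000586 %/h

0.000586


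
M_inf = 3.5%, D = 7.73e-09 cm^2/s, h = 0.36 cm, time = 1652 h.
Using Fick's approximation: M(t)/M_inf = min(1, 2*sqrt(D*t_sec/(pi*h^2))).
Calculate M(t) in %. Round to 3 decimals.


t = 5947200 s
ratio = min(1, 2*sqrt(7.73e-09*5947200/(pi*0.1296)))
= 0.672045
M(t) = 3.5 * 0.672045 = 2.352%

2.352


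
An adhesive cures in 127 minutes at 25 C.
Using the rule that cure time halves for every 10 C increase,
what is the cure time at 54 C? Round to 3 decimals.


Factor = 2^((54 - 25) / 10) = 7.4643
Cure time = 127 / 7.4643
= 17.014 minutes

17.014


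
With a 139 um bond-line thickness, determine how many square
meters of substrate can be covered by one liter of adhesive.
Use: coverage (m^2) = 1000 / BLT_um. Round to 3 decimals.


Coverage = 1000 / 139 = 7.194 m^2

7.194


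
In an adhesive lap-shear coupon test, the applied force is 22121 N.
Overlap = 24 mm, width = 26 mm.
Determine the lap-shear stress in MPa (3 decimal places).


stress = F / (overlap * width)
= 22121 / (24 * 26)
= 35.450 MPa

35.450


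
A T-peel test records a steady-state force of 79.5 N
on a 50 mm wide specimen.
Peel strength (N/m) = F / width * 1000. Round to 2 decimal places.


Peel strength = 79.5 / 50 * 1000
= 1590.00 N/m

1590.00


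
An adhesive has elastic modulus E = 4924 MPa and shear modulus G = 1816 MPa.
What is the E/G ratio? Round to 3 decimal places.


E/G = 4924 / 1816 = 2.711

2.711


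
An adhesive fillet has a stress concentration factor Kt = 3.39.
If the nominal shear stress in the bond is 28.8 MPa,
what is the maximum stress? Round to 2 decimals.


Max stress = 28.8 * 3.39 = 97.63 MPa

97.63


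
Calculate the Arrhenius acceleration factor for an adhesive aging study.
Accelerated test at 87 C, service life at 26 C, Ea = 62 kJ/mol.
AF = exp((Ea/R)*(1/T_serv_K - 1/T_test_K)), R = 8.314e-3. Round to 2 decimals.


T_test = 360.15 K, T_serv = 299.15 K
Ea/R = 62 / 0.008314 = 7457.30
AF = exp(7457.30 * (1/299.15 - 1/360.15))
= 68.18

68.18


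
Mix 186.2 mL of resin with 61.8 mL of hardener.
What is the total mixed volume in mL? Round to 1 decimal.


Total = 186.2 + 61.8 = 248.0 mL

248.0


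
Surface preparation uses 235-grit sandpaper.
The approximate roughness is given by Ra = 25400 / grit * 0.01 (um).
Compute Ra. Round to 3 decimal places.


Ra = 25400 / 235 * 0.01
= 254 / 235
= 1.081 um

1.081


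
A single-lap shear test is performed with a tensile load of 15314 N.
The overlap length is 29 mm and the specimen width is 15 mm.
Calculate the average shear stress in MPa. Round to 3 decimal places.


Shear stress = F / (overlap * width)
= 15314 / (29 * 15)
= 15314 / 435
= 35.205 MPa

35.205


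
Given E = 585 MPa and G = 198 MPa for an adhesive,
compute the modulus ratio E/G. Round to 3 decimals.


E/G ratio = 585 / 198 = 2.955

2.955


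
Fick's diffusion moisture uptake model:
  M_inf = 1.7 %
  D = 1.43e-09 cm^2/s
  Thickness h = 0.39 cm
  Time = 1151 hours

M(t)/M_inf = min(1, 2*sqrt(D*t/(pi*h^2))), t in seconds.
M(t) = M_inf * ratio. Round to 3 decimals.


t_sec = 1151 * 3600 = 4143600
ratio = 2*sqrt(1.43e-09*4143600/(pi*0.39^2))
= min(1, 0.222714)
= 0.222714
M(t) = 1.7 * 0.222714 = 0.379 %

0.379


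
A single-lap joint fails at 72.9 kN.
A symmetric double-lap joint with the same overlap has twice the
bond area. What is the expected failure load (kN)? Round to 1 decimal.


Double-lap load = 2 * 72.9 = 145.8 kN

145.8


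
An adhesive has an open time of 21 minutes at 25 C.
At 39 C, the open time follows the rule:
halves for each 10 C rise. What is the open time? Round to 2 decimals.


Factor = 2^((39-25)/10) = 2.6390
Open time = 21 / 2.6390 = 7.96 min

7.96


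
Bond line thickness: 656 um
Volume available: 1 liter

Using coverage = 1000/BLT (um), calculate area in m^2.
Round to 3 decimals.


1 L = 1e6 mm^3, thickness = 656 um = 0.656 mm
Area = 1e6 / 0.656 mm^2 = (1e6 / 0.656) / 1e6 m^2 = 1000 / 656 m^2
= 1.524 m^2

1.524


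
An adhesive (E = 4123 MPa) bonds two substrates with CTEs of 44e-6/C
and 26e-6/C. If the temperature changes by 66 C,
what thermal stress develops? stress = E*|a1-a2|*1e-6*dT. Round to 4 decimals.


Stress = 4123 * |44 - 26| * 1e-6 * 66
= 4.8981 MPa

4.8981


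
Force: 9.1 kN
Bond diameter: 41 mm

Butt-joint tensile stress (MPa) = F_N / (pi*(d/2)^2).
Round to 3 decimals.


F_N = 9.1 * 1000 = 9100.0 N
A = pi*(20.5)^2 = 1320.2543 mm^2
stress = 9100.0 / 1320.2543 = 6.893 MPa

6.893


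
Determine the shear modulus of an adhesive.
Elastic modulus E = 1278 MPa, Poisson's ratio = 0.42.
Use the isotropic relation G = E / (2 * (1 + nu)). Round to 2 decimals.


G = 1278 / (2*(1+0.42)) = 1278 / 2.84
= 450.00 MPa

450.00


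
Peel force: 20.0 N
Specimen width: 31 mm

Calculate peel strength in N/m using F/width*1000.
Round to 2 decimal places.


Peel strength = 20.0 / 31 * 1000 = 645.16 N/m

645.16


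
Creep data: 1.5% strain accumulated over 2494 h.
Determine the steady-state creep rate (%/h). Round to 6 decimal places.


Rate = 1.5 / 2494 = 0.000601 %/h

0.000601


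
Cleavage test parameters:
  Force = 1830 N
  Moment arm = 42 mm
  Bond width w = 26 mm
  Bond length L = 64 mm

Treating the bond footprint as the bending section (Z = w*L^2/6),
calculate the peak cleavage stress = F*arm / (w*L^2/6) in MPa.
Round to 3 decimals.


M = 1830 * 42 = 76860 N*mm
Z = 26 * 64^2 / 6 = 106496 / 6 mm^3
sigma = M / Z = 6 * 76860 / 106496 = 461160 / 106496
= 4.330 MPa

4.330


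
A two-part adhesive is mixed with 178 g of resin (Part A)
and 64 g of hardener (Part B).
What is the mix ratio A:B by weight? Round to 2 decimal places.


Mix ratio = mass_A / mass_B
= 178 / 64
= 2.78

2.78


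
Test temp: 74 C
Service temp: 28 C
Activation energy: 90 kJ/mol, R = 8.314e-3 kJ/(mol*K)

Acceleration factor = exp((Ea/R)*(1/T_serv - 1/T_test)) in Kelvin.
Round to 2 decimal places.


AF = exp((90/0.008314)*(1/301.15 - 1/347.15))
= 117.11

117.11


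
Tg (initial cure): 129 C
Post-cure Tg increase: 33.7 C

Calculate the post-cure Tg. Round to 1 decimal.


Post-cure Tg = 129 + 33.7 = 162.7 C

162.7


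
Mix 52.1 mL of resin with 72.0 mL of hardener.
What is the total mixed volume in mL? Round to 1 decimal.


Total = 52.1 + 72.0 = 124.1 mL

124.1


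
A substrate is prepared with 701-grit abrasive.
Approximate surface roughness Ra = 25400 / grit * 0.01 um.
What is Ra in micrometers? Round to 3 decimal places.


Ra = 25400 / 701 * 0.01 = 0.362 um

0.362


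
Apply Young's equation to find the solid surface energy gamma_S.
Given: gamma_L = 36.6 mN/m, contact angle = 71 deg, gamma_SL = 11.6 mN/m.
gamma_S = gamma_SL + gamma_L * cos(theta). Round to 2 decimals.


theta_rad = 71 * pi/180 = 1.239184
gamma_S = 11.6 + 36.6 * cos(1.239184)
= 23.52 mN/m

23.52


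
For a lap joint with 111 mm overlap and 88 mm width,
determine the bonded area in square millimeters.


Area = 111 * 88 = 9768 mm^2

9768


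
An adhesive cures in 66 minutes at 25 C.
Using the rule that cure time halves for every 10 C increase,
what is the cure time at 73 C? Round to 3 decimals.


Factor = 2^((73 - 25) / 10) = 27.8576
Cure time = 66 / 27.8576
= 2.369 minutes

2.369


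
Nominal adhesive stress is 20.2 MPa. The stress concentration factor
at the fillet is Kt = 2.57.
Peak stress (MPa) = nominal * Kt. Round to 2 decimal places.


Peak = 20.2 * 2.57 = 51.91 MPa

51.91


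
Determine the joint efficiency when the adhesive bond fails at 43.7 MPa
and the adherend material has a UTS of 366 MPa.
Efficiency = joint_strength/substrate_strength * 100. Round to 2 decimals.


Joint efficiency = 43.7 / 366 * 100
= 11.94%

11.94


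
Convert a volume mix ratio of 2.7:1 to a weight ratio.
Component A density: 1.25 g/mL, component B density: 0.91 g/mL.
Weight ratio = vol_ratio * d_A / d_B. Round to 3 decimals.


= 2.7 * 1.25 / 0.91 = 3.709

3.709


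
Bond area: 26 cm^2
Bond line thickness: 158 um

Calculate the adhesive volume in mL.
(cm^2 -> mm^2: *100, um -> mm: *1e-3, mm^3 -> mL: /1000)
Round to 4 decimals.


V = 26*100 * 158*1e-3 / 1000
= 0.4108 mL

0.4108


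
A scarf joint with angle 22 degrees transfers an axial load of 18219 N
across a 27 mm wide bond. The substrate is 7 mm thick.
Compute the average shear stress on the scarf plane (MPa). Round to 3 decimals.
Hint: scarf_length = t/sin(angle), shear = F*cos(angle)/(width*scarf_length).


scarf_length = 7 / sin(22 deg) = 18.6863 mm
cos(22 deg) = 0.927184
shear stress = 18219 * 0.927184 / (27 * 18.6863)
= 33.481 MPa

33.481


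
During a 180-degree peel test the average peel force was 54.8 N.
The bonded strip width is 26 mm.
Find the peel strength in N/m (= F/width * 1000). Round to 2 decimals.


Peel strength = F/width * 1000
= 54.8 / 26 * 1000
= 2107.69 N/m

2107.69


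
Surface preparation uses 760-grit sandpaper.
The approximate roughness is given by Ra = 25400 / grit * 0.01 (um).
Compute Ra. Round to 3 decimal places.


Ra = 25400 / 760 * 0.01
= 254 / 760
= 0.334 um

0.334


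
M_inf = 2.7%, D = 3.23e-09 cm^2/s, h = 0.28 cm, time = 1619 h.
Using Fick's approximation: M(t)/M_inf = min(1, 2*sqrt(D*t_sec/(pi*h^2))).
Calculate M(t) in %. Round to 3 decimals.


t = 5828400 s
ratio = min(1, 2*sqrt(3.23e-09*5828400/(pi*0.0784)))
= 0.552934
M(t) = 2.7 * 0.552934 = 1.493%

1.493


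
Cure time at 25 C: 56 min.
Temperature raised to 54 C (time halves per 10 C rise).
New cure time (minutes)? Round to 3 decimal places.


Acceleration factor = 2^(29/10) = 7.4643
New time = 56 / 7.4643 = 7.502 min

7.502


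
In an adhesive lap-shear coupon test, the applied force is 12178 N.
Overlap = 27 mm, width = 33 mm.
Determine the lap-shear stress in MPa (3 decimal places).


stress = F / (overlap * width)
= 12178 / (27 * 33)
= 13.668 MPa

13.668


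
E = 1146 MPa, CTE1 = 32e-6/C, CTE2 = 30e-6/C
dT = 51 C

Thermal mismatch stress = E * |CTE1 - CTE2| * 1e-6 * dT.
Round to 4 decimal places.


= 1146 * 2e-6 * 51
= 0.1169 MPa

0.1169


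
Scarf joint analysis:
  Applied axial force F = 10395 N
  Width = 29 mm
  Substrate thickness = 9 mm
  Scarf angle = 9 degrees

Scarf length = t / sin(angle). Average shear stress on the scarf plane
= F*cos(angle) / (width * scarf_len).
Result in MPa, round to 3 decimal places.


Scarf length = 9 / sin(9 deg) = 57.5321 mm
cos(9 deg) = 0.987688
Shear = 10395 * 0.987688 / (29 * 57.5321)
= 6.154 MPa

6.154


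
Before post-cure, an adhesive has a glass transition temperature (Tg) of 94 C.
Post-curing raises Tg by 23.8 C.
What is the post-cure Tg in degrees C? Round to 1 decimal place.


Tg_post = Tg_base + delta_Tg
= 94 + 23.8
= 117.8 C

117.8


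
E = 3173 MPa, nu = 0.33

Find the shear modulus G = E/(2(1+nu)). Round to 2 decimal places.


G = 3173 / (2 * 1.33)
= 1192.86 MPa

1192.86


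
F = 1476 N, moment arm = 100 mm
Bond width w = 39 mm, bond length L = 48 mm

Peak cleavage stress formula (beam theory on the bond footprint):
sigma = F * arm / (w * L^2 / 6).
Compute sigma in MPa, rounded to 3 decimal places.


sigma = (1476 * 100) / (39 * 2304 / 6)
= 147600 * 6 / 89856
= 885600 / 89856
= 9.856 MPa

9.856


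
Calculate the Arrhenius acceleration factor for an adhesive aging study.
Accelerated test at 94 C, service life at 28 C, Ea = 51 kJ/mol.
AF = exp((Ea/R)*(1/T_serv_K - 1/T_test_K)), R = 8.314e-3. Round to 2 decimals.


T_test = 367.15 K, T_serv = 301.15 K
Ea/R = 51 / 0.008314 = 6134.23
AF = exp(6134.23 * (1/301.15 - 1/367.15))
= 38.93

38.93


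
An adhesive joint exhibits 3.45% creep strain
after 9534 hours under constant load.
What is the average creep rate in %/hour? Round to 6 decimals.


Creep rate = strain / time
= 3.45 / 9534
= 0.000362 %/h

0.000362


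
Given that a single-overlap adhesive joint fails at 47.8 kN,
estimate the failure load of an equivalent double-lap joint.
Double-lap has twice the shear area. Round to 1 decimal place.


Double-lap factor = 2
Expected load = 47.8 * 2 = 95.6 kN

95.6


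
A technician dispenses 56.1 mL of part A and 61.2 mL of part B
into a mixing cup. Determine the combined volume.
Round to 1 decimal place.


Combined volume = 56.1 + 61.2
= 117.3 mL

117.3


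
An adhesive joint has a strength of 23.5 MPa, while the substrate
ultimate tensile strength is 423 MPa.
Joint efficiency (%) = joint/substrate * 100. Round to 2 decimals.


Efficiency = 23.5 / 423 * 100
= 5.56%

5.56


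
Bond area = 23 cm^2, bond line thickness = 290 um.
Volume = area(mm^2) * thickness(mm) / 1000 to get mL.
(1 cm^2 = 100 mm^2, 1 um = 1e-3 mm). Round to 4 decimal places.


area_mm2 = 23 * 100 = 2300
blt_mm = 290 * 1e-3 = 0.29
vol_mm3 = 2300 * 0.29 = 667.0
vol_mL = 667.0 / 1000 = 0.6670 mL

0.6670


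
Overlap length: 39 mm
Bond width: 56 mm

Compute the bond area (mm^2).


Bond area = 39 * 56 = 2184 mm^2

2184


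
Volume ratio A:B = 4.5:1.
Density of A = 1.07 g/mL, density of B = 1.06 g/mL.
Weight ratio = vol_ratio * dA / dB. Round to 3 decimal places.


Wt ratio = 4.5 * 1.07 / 1.06
= 4.542

4.542


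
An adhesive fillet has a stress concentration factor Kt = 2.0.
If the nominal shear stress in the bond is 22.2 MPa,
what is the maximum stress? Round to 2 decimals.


Max stress = 22.2 * 2.0 = 44.40 MPa

44.40


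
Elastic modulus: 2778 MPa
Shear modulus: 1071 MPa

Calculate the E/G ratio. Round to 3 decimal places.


E / G = 2778 / 1071 = 2.594

2.594


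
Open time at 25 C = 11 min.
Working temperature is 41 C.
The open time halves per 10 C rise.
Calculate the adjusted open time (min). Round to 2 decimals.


factor = 2^((41 - 25) / 10) = 3.0314
ot = 11 / 3.0314 = 3.63 min

3.63


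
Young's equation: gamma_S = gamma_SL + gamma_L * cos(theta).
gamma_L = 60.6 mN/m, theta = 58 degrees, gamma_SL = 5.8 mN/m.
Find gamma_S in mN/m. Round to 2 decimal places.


cos(58 deg) = 0.529919
gamma_S = 5.8 + 60.6 * 0.529919
= 37.91 mN/m

37.91


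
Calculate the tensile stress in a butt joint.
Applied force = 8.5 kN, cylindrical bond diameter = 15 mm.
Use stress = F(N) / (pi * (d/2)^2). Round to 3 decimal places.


A = pi * 7.5^2 = 176.7146 mm^2
sigma = 8500.0 / 176.7146 = 48.100 MPa

48.100


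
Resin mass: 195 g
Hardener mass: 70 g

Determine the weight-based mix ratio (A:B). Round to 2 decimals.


Ratio = 195 / 70 = 2.79

2.79


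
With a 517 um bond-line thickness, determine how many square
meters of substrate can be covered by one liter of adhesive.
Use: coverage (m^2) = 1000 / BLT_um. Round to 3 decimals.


Coverage = 1000 / 517 = 1.934 m^2

1.934


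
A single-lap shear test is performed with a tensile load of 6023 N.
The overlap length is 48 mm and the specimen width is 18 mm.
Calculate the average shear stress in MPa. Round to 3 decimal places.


Shear stress = F / (overlap * width)
= 6023 / (48 * 18)
= 6023 / 864
= 6.971 MPa

6.971


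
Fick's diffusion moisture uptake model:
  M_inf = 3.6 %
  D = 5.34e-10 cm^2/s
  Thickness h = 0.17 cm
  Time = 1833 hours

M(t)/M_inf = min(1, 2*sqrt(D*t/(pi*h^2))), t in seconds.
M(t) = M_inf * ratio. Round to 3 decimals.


t_sec = 1833 * 3600 = 6598800
ratio = 2*sqrt(5.34e-10*6598800/(pi*0.17^2))
= min(1, 0.394012)
= 0.394012
M(t) = 3.6 * 0.394012 = 1.418 %

1.418


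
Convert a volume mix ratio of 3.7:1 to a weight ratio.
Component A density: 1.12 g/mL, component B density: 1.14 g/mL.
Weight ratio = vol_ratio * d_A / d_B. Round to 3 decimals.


= 3.7 * 1.12 / 1.14 = 3.635

3.635


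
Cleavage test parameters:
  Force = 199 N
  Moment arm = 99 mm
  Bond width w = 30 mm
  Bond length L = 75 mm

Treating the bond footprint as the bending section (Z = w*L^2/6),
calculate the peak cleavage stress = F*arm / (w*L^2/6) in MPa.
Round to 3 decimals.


M = 199 * 99 = 19701 N*mm
Z = 30 * 75^2 / 6 = 168750 / 6 mm^3
sigma = M / Z = 6 * 19701 / 168750 = 118206 / 168750
= 0.700 MPa

0.700


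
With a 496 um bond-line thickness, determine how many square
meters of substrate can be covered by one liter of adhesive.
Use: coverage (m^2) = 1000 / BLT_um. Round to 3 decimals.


Coverage = 1000 / 496 = 2.016 m^2

2.016


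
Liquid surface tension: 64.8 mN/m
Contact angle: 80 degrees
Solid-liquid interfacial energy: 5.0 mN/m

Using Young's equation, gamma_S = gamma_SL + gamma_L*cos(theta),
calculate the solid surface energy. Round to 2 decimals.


gamma_S = 5.0 + 64.8 * cos(80)
= 16.25 mN/m

16.25


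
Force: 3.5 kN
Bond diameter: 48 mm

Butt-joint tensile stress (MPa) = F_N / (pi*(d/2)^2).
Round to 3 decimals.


F_N = 3.5 * 1000 = 3500.0 N
A = pi*(24.0)^2 = 1809.5574 mm^2
stress = 3500.0 / 1809.5574 = 1.934 MPa

1.934


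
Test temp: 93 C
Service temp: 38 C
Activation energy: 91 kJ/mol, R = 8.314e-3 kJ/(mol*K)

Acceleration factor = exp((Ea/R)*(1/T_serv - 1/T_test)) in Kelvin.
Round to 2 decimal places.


AF = exp((91/0.008314)*(1/311.15 - 1/366.15))
= 197.16

197.16


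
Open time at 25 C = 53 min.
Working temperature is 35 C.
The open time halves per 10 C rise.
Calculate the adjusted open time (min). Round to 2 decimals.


factor = 2^((35 - 25) / 10) = 2.0000
ot = 53 / 2.0000 = 26.50 min

26.50


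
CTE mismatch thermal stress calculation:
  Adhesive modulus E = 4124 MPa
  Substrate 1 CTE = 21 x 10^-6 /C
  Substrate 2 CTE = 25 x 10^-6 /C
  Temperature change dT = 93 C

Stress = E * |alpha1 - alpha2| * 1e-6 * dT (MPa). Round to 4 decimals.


delta_alpha = |21 - 25| = 4 x 10^-6/C
Stress = 4124 * 4e-6 * 93
= 1.5341 MPa

1.5341


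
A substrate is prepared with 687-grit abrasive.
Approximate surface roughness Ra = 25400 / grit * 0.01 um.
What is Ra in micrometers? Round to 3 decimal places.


Ra = 25400 / 687 * 0.01 = 0.370 um

0.370


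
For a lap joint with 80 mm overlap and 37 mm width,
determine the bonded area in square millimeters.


Area = 80 * 37 = 2960 mm^2

2960


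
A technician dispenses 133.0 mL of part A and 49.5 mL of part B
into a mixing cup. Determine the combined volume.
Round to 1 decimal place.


Combined volume = 133.0 + 49.5
= 182.5 mL

182.5


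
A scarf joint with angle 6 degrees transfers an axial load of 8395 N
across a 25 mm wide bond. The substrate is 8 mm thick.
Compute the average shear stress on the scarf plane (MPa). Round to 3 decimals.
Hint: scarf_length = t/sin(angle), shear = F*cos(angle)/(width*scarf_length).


scarf_length = 8 / sin(6 deg) = 76.5342 mm
cos(6 deg) = 0.994522
shear stress = 8395 * 0.994522 / (25 * 76.5342)
= 4.364 MPa

4.364


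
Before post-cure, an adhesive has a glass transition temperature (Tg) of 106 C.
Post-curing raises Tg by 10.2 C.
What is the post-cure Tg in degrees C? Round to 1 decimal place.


Tg_post = Tg_base + delta_Tg
= 106 + 10.2
= 116.2 C

116.2
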